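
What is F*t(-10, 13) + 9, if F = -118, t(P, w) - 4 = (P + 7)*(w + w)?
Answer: 8741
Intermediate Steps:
t(P, w) = 4 + 2*w*(7 + P) (t(P, w) = 4 + (P + 7)*(w + w) = 4 + (7 + P)*(2*w) = 4 + 2*w*(7 + P))
F*t(-10, 13) + 9 = -118*(4 + 14*13 + 2*(-10)*13) + 9 = -118*(4 + 182 - 260) + 9 = -118*(-74) + 9 = 8732 + 9 = 8741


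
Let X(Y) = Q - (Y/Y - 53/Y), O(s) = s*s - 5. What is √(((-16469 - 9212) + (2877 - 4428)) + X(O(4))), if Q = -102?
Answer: 2*I*√826738/11 ≈ 165.32*I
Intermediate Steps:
O(s) = -5 + s² (O(s) = s² - 5 = -5 + s²)
X(Y) = -103 + 53/Y (X(Y) = -102 - (Y/Y - 53/Y) = -102 - (1 - 53/Y) = -102 + (-1 + 53/Y) = -103 + 53/Y)
√(((-16469 - 9212) + (2877 - 4428)) + X(O(4))) = √(((-16469 - 9212) + (2877 - 4428)) + (-103 + 53/(-5 + 4²))) = √((-25681 - 1551) + (-103 + 53/(-5 + 16))) = √(-27232 + (-103 + 53/11)) = √(-27232 - 1080/11) = √(-300632/11) = 2*I*√826738/11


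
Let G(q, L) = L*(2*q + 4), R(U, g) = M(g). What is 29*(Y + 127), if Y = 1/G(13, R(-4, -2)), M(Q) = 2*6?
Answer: 1325909/360 ≈ 3683.1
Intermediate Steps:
M(Q) = 12
R(U, g) = 12
G(q, L) = L*(4 + 2*q)
Y = 1/360 (Y = 1/(2*12*(2 + 13)) = 1/(2*12*15) = 1/360 ≈ 0.0027778)
29*(Y + 127) = 29*(1/360 + 127) = 29*(45721/360) = 1325909/360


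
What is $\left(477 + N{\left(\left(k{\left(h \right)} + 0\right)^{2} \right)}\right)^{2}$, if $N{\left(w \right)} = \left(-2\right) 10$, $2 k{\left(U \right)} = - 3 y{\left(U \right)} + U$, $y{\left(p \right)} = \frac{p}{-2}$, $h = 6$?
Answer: $208849$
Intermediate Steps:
$y{\left(p \right)} = - \frac{p}{2}$ ($y{\left(p \right)} = p \left(- \frac{1}{2}\right) = - \frac{p}{2}$)
$k{\left(U \right)} = \frac{5 U}{4}$ ($k{\left(U \right)} = \frac{- 3 \left(- \frac{U}{2}\right) + U}{2} = \frac{\frac{3 U}{2} + U}{2} = \frac{\frac{5}{2} U}{2} = \frac{5 U}{4}$)
$N{\left(w \right)} = -20$
$\left(477 + N{\left(\left(k{\left(h \right)} + 0\right)^{2} \right)}\right)^{2} = \left(477 - 20\right)^{2} = 457^{2} = 208849$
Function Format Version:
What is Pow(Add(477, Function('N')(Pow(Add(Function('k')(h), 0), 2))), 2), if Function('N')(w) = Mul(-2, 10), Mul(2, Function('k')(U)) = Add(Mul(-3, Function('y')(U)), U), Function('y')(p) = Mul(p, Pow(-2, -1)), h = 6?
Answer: 208849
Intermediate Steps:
Function('y')(p) = Mul(Rational(-1, 2), p) (Function('y')(p) = Mul(p, Rational(-1, 2)) = Mul(Rational(-1, 2), p))
Function('k')(U) = Mul(Rational(5, 4), U) (Function('k')(U) = Mul(Rational(1, 2), Add(Mul(-3, Mul(Rational(-1, 2), U)), U)) = Mul(Rational(1, 2), Add(Mul(Rational(3, 2), U), U)) = Mul(Rational(1, 2), Mul(Rational(5, 2), U)) = Mul(Rational(5, 4), U))
Function('N')(w) = -20
Pow(Add(477, Function('N')(Pow(Add(Function('k')(h), 0), 2))), 2) = Pow(Add(477, -20), 2) = Pow(457, 2) = 208849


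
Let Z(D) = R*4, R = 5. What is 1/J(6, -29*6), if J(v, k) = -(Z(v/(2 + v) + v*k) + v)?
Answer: -1/26 ≈ -0.038462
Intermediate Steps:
Z(D) = 20 (Z(D) = 5*4 = 20)
J(v, k) = -20 - v (J(v, k) = -(20 + v) = -20 - v)
1/J(6, -29*6) = 1/(-20 - 1*6) = 1/(-20 - 6) = 1/(-26) = -1/26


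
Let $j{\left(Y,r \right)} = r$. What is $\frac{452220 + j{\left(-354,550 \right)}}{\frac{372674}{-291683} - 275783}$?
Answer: $- \frac{132065311910}{80441585463} \approx -1.6418$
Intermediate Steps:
$\frac{452220 + j{\left(-354,550 \right)}}{\frac{372674}{-291683} - 275783} = \frac{452220 + 550}{\frac{372674}{-291683} - 275783} = \frac{452770}{372674 \left(- \frac{1}{291683}\right) - 275783} = \frac{452770}{- \frac{372674}{291683} - 275783} = \frac{452770}{- \frac{80441585463}{291683}} = 452770 \left(- \frac{291683}{80441585463}\right) = - \frac{132065311910}{80441585463}$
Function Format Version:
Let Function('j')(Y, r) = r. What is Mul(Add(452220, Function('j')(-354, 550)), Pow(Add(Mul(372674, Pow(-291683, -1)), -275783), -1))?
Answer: Rational(-132065311910, 80441585463) ≈ -1.6418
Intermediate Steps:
Mul(Add(452220, Function('j')(-354, 550)), Pow(Add(Mul(372674, Pow(-291683, -1)), -275783), -1)) = Mul(Add(452220, 550), Pow(Add(Mul(372674, Pow(-291683, -1)), -275783), -1)) = Mul(452770, Pow(Add(Mul(372674, Rational(-1, 291683)), -275783), -1)) = Mul(452770, Pow(Add(Rational(-372674, 291683), -275783), -1)) = Mul(452770, Pow(Rational(-80441585463, 291683), -1)) = Mul(452770, Rational(-291683, 80441585463)) = Rational(-132065311910, 80441585463)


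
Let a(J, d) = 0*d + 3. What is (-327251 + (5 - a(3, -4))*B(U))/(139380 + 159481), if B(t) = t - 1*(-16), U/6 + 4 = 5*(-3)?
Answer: -327447/298861 ≈ -1.0956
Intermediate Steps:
U = -114 (U = -24 + 6*(5*(-3)) = -24 + 6*(-15) = -24 - 90 = -114)
B(t) = 16 + t (B(t) = t + 16 = 16 + t)
a(J, d) = 3 (a(J, d) = 0 + 3 = 3)
(-327251 + (5 - a(3, -4))*B(U))/(139380 + 159481) = (-327251 + (5 - 1*3)*(16 - 114))/(139380 + 159481) = (-327251 + (5 - 3)*(-98))/298861 = (-327251 + 2*(-98))*(1/298861) = (-327251 - 196)*(1/298861) = -327447*1/298861 = -327447/298861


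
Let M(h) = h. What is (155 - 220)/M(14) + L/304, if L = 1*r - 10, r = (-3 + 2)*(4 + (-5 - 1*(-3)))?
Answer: -2491/532 ≈ -4.6823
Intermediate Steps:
r = -2 (r = -(4 + (-5 + 3)) = -(4 - 2) = -1*2 = -2)
L = -12 (L = 1*(-2) - 10 = -2 - 10 = -12)
(155 - 220)/M(14) + L/304 = (155 - 220)/14 - 12/304 = -65*1/14 - 12*1/304 = -65/14 - 3/76 = -2491/532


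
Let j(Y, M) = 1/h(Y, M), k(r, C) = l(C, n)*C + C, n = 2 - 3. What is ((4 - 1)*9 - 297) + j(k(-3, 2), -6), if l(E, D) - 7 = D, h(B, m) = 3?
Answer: -809/3 ≈ -269.67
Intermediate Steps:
n = -1
l(E, D) = 7 + D
k(r, C) = 7*C (k(r, C) = (7 - 1)*C + C = 6*C + C = 7*C)
j(Y, M) = 1/3
((4 - 1)*9 - 297) + j(k(-3, 2), -6) = ((4 - 1)*9 - 297) + 1/3 = (3*9 - 297) + 1/3 = (27 - 297) + 1/3 = -270 + 1/3 = -809/3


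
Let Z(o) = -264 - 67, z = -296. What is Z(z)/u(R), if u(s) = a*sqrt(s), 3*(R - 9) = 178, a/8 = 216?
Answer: -331*sqrt(615)/354240 ≈ -0.023172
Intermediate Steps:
a = 1728 (a = 8*216 = 1728)
R = 205/3 (R = 9 + (1/3)*178 = 9 + 178/3 = 205/3 ≈ 68.333)
Z(o) = -331
u(s) = 1728*sqrt(s)
Z(z)/u(R) = -331*sqrt(615)/354240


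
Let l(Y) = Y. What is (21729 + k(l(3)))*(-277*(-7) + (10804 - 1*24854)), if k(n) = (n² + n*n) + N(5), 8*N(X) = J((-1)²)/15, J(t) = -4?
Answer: -2633775133/10 ≈ -2.6338e+8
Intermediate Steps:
N(X) = -1/30 (N(X) = (-4/15)/8 = (-4*1/15)/8 = (⅛)*(-4/15) = -1/30)
k(n) = -1/30 + 2*n² (k(n) = (n² + n*n) - 1/30 = (n² + n²) - 1/30 = 2*n² - 1/30 = -1/30 + 2*n²)
(21729 + k(l(3)))*(-277*(-7) + (10804 - 1*24854)) = (21729 + (-1/30 + 2*3²))*(-277*(-7) + (10804 - 1*24854)) = (21729 + (-1/30 + 2*9))*(1939 + (10804 - 24854)) = (21729 + (-1/30 + 18))*(1939 - 14050) = (21729 + 539/30)*(-12111) = (652409/30)*(-12111) = -2633775133/10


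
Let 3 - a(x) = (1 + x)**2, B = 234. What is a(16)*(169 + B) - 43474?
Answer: -158732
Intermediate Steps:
a(x) = 3 - (1 + x)**2
a(16)*(169 + B) - 43474 = (3 - (1 + 16)**2)*(169 + 234) - 43474 = (3 - 1*17**2)*403 - 43474 = (3 - 1*289)*403 - 43474 = (3 - 289)*403 - 43474 = -286*403 - 43474 = -115258 - 43474 = -158732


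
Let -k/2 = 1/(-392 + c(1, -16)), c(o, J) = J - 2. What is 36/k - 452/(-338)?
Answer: 1247446/169 ≈ 7381.3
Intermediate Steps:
c(o, J) = -2 + J
k = 1/205 (k = -2/(-392 + (-2 - 16)) = -2/(-392 - 18) = -2/(-410) = -2*(-1/410) = 1/205 ≈ 0.0048781)
36/k - 452/(-338) = 36/(1/205) - 452/(-338) = 36*205 - 452*(-1/338) = 7380 + 226/169 = 1247446/169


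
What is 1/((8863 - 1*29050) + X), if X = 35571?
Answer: 1/15384 ≈ 6.5003e-5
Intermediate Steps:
1/((8863 - 1*29050) + X) = 1/((8863 - 1*29050) + 35571) = 1/((8863 - 29050) + 35571) = 1/(-20187 + 35571) = 1/15384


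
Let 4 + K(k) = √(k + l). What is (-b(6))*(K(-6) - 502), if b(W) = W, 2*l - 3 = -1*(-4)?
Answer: 3036 - 3*I*√10 ≈ 3036.0 - 9.4868*I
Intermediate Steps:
l = 7/2 (l = 3/2 + (-1*(-4))/2 = 3/2 + (½)*4 = 3/2 + 2 = 7/2 ≈ 3.5000)
K(k) = -4 + √(7/2 + k) (K(k) = -4 + √(k + 7/2) = -4 + √(7/2 + k))
(-b(6))*(K(-6) - 502) = (-1*6)*((-4 + √(14 + 4*(-6))/2) - 502) = -6*((-4 + √(14 - 24)/2) - 502) = -6*((-4 + √(-10)/2) - 502) = -6*((-4 + (I*√10)/2) - 502) = -6*((-4 + I*√10/2) - 502) = -6*(-506 + I*√10/2) = 3036 - 3*I*√10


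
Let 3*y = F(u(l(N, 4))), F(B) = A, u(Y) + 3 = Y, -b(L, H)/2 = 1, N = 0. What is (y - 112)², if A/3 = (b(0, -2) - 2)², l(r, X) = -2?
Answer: 9216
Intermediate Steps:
b(L, H) = -2 (b(L, H) = -2*1 = -2)
A = 48 (A = 3*(-2 - 2)² = 3*(-4)² = 3*16 = 48)
u(Y) = -3 + Y
F(B) = 48
y = 16 (y = (⅓)*48 = 16)
(y - 112)² = (16 - 112)² = (-96)² = 9216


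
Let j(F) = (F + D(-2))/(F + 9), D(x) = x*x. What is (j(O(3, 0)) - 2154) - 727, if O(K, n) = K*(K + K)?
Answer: -77765/27 ≈ -2880.2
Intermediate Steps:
D(x) = x²
O(K, n) = 2*K² (O(K, n) = K*(2*K) = 2*K²)
j(F) = (4 + F)/(9 + F) (j(F) = (F + (-2)²)/(F + 9) = (F + 4)/(9 + F) = (4 + F)/(9 + F))
(j(O(3, 0)) - 2154) - 727 = ((4 + 2*3²)/(9 + 2*3²) - 2154) - 727 = ((4 + 2*9)/(9 + 2*9) - 2154) - 727 = ((4 + 18)/(9 + 18) - 2154) - 727 = (22/27 - 2154) - 727 = -58136/27 - 727 = -77765/27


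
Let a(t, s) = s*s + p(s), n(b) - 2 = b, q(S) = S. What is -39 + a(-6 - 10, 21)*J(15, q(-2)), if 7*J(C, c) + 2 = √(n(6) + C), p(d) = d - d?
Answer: -165 + 63*√23 ≈ 137.14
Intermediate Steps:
n(b) = 2 + b
p(d) = 0
J(C, c) = -2/7 + √(8 + C)/7 (J(C, c) = -2/7 + √((2 + 6) + C)/7 = -2/7 + √(8 + C)/7)
a(t, s) = s² (a(t, s) = s*s + 0 = s² + 0 = s²)
-39 + a(-6 - 10, 21)*J(15, q(-2)) = -39 + 21²*(-2/7 + √(8 + 15)/7) = -39 + 441*(-2/7 + √23/7) = -39 + (-126 + 63*√23) = -165 + 63*√23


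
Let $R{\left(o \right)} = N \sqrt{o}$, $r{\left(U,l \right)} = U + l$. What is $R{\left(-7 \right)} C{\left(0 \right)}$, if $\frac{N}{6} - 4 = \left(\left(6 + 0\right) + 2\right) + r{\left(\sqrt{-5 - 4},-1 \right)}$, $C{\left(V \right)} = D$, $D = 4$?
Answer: $\sqrt{7} \left(-72 + 264 i\right) \approx -190.49 + 698.48 i$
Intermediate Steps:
$C{\left(V \right)} = 4$
$N = 66 + 18 i$ ($N = 24 + 6 \left(\left(\left(6 + 0\right) + 2\right) - \left(1 - \sqrt{-5 - 4}\right)\right) = 24 + 6 \left(\left(6 + 2\right) - \left(1 - \sqrt{-9}\right)\right) = 24 + 6 \left(8 - \left(1 - 3 i\right)\right) = 24 + 6 \left(7 + 3 i\right) = 24 + \left(42 + 18 i\right) = 66 + 18 i \approx 66.0 + 18.0 i$)
$R{\left(o \right)} = \sqrt{o} \left(66 + 18 i\right)$ ($R{\left(o \right)} = \left(66 + 18 i\right) \sqrt{o} = \sqrt{o} \left(66 + 18 i\right)$)
$R{\left(-7 \right)} C{\left(0 \right)} = \sqrt{-7} \left(66 + 18 i\right) 4 = i \sqrt{7} \left(66 + 18 i\right) 4 = 4 i \sqrt{7} \left(66 + 18 i\right)$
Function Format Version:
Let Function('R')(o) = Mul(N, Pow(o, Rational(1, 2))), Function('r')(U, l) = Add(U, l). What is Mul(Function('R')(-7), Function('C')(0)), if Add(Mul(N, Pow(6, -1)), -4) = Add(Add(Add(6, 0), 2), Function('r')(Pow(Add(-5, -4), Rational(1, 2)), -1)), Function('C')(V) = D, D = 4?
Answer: Mul(Pow(7, Rational(1, 2)), Add(-72, Mul(264, I))) ≈ Add(-190.49, Mul(698.48, I))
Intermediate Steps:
Function('C')(V) = 4
N = Add(66, Mul(18, I)) (N = Add(24, Mul(6, Add(Add(Add(6, 0), 2), Add(Pow(Add(-5, -4), Rational(1, 2)), -1)))) = Add(24, Mul(6, Add(Add(6, 2), Add(Pow(-9, Rational(1, 2)), -1)))) = Add(24, Mul(6, Add(8, Add(Mul(3, I), -1)))) = Add(24, Mul(6, Add(8, Add(-1, Mul(3, I))))) = Add(24, Mul(6, Add(7, Mul(3, I)))) = Add(24, Add(42, Mul(18, I))) = Add(66, Mul(18, I)) ≈ Add(66.000, Mul(18.000, I)))
Function('R')(o) = Mul(Pow(o, Rational(1, 2)), Add(66, Mul(18, I))) (Function('R')(o) = Mul(Add(66, Mul(18, I)), Pow(o, Rational(1, 2))) = Mul(Pow(o, Rational(1, 2)), Add(66, Mul(18, I))))
Mul(Function('R')(-7), Function('C')(0)) = Mul(Mul(Pow(-7, Rational(1, 2)), Add(66, Mul(18, I))), 4) = Mul(Mul(Mul(I, Pow(7, Rational(1, 2))), Add(66, Mul(18, I))), 4) = Mul(Mul(I, Pow(7, Rational(1, 2)), Add(66, Mul(18, I))), 4) = Mul(4, I, Pow(7, Rational(1, 2)), Add(66, Mul(18, I)))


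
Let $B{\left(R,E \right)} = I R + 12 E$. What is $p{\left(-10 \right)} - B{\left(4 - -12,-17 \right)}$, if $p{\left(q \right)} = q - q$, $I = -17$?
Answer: $476$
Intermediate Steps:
$B{\left(R,E \right)} = - 17 R + 12 E$
$p{\left(q \right)} = 0$
$p{\left(-10 \right)} - B{\left(4 - -12,-17 \right)} = 0 - \left(- 17 \left(4 - -12\right) + 12 \left(-17\right)\right) = 0 - \left(- 17 \left(4 + 12\right) - 204\right) = 0 - \left(\left(-17\right) 16 - 204\right) = 0 - \left(-272 - 204\right) = 0 - -476 = 0 + 476 = 476$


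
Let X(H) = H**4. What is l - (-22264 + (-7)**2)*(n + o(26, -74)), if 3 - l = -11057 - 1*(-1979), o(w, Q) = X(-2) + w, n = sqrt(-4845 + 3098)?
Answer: 942111 + 22215*I*sqrt(1747) ≈ 9.4211e+5 + 9.2852e+5*I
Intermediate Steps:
n = I*sqrt(1747) (n = sqrt(-1747) = I*sqrt(1747) ≈ 41.797*I)
o(w, Q) = 16 + w (o(w, Q) = (-2)**4 + w = 16 + w)
l = 9081 (l = 3 - (-11057 - 1*(-1979)) = 3 - (-11057 + 1979) = 3 - 1*(-9078) = 3 + 9078 = 9081)
l - (-22264 + (-7)**2)*(n + o(26, -74)) = 9081 - (-22264 + (-7)**2)*(I*sqrt(1747) + (16 + 26)) = 9081 - (-22264 + 49)*(I*sqrt(1747) + 42) = 9081 - (-22215)*(42 + I*sqrt(1747)) = 9081 - (-933030 - 22215*I*sqrt(1747)) = 9081 + (933030 + 22215*I*sqrt(1747)) = 942111 + 22215*I*sqrt(1747)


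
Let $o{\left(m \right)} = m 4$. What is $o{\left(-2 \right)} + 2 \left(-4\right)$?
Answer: $-16$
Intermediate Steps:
$o{\left(m \right)} = 4 m$
$o{\left(-2 \right)} + 2 \left(-4\right) = 4 \left(-2\right) + 2 \left(-4\right) = -8 - 8 = -16$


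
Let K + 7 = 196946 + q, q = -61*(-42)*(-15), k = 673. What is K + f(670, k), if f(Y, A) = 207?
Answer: 158716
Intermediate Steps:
q = -38430 (q = 2562*(-15) = -38430)
K = 158509 (K = -7 + (196946 - 38430) = -7 + 158516 = 158509)
K + f(670, k) = 158509 + 207 = 158716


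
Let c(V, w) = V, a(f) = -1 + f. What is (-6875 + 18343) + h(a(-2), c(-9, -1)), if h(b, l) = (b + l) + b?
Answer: 11453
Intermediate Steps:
h(b, l) = l + 2*b
(-6875 + 18343) + h(a(-2), c(-9, -1)) = (-6875 + 18343) + (-9 + 2*(-1 - 2)) = 11468 + (-9 + 2*(-3)) = 11468 + (-9 - 6) = 11468 - 15 = 11453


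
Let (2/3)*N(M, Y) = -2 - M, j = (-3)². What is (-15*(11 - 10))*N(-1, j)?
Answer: 45/2 ≈ 22.500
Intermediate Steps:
j = 9
N(M, Y) = -3 - 3*M/2 (N(M, Y) = 3*(-2 - M)/2 = -3 - 3*M/2)
(-15*(11 - 10))*N(-1, j) = (-15*(11 - 10))*(-3 - 3/2*(-1)) = (-15*1)*(-3 + 3/2) = -15*(-3/2) = 45/2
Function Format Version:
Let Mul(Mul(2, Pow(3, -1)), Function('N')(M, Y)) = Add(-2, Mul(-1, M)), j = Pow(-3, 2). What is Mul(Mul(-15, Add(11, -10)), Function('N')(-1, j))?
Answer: Rational(45, 2) ≈ 22.500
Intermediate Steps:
j = 9
Function('N')(M, Y) = Add(-3, Mul(Rational(-3, 2), M)) (Function('N')(M, Y) = Mul(Rational(3, 2), Add(-2, Mul(-1, M))) = Add(-3, Mul(Rational(-3, 2), M)))
Mul(Mul(-15, Add(11, -10)), Function('N')(-1, j)) = Mul(Mul(-15, Add(11, -10)), Add(-3, Mul(Rational(-3, 2), -1))) = Mul(Mul(-15, 1), Add(-3, Rational(3, 2))) = Mul(-15, Rational(-3, 2)) = Rational(45, 2)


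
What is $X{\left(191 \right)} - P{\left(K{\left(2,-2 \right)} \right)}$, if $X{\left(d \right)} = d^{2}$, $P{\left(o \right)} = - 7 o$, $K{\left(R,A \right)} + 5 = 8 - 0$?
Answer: $36502$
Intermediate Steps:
$K{\left(R,A \right)} = 3$ ($K{\left(R,A \right)} = -5 + \left(8 - 0\right) = -5 + \left(8 + 0\right) = -5 + 8 = 3$)
$X{\left(191 \right)} - P{\left(K{\left(2,-2 \right)} \right)} = 191^{2} - \left(-7\right) 3 = 36481 - -21 = 36481 + 21 = 36502$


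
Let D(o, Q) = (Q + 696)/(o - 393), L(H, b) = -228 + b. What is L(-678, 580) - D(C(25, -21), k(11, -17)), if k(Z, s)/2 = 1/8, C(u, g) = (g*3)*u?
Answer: 2773729/7872 ≈ 352.35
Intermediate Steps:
C(u, g) = 3*g*u (C(u, g) = (3*g)*u = 3*g*u)
k(Z, s) = ¼ (k(Z, s) = 2/8 = 2*(⅛) = ¼)
D(o, Q) = (696 + Q)/(-393 + o)
L(-678, 580) - D(C(25, -21), k(11, -17)) = (-228 + 580) - (696 + ¼)/(-393 + 3*(-21)*25) = 352 - 2785/((-393 - 1575)*4) = 352 - 2785/((-1968)*4) = 352 - (-1)*2785/(1968*4) = 352 - 1*(-2785/7872) = 352 + 2785/7872 = 2773729/7872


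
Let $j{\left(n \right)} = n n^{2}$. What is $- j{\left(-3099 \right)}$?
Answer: $29762179299$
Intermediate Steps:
$j{\left(n \right)} = n^{3}$
$- j{\left(-3099 \right)} = - \left(-3099\right)^{3} = \left(-1\right) \left(-29762179299\right) = 29762179299$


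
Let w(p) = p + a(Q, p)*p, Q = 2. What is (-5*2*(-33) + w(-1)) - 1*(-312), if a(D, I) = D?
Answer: 639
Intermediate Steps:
w(p) = 3*p (w(p) = p + 2*p = 3*p)
(-5*2*(-33) + w(-1)) - 1*(-312) = (-5*2*(-33) + 3*(-1)) - 1*(-312) = (-10*(-33) - 3) + 312 = (330 - 3) + 312 = 327 + 312 = 639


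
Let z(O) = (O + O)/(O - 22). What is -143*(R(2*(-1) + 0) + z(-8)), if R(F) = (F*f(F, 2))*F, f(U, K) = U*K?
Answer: 33176/15 ≈ 2211.7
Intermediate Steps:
f(U, K) = K*U
z(O) = 2*O/(-22 + O) (z(O) = (2*O)/(-22 + O) = 2*O/(-22 + O))
R(F) = 2*F³ (R(F) = (F*(2*F))*F = (2*F²)*F = 2*F³)
-143*(R(2*(-1) + 0) + z(-8)) = -143*(2*(2*(-1) + 0)³ + 2*(-8)/(-22 - 8)) = -143*(2*(-2 + 0)³ + 2*(-8)/(-30)) = -143*(2*(-2)³ + 2*(-8)*(-1/30)) = -143*(2*(-8) + 8/15) = -143*(-16 + 8/15) = -143*(-232/15) = 33176/15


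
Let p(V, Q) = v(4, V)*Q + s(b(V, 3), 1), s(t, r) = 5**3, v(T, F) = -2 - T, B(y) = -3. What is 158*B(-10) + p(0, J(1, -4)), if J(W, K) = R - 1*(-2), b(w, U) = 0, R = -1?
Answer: -355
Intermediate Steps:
J(W, K) = 1 (J(W, K) = -1 - 1*(-2) = -1 + 2 = 1)
s(t, r) = 125
p(V, Q) = 125 - 6*Q (p(V, Q) = (-2 - 1*4)*Q + 125 = (-2 - 4)*Q + 125 = -6*Q + 125 = 125 - 6*Q)
158*B(-10) + p(0, J(1, -4)) = 158*(-3) + (125 - 6*1) = -474 + (125 - 6) = -474 + 119 = -355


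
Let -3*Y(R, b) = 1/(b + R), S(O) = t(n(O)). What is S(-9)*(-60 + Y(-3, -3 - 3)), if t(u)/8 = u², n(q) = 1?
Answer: -12952/27 ≈ -479.70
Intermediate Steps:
t(u) = 8*u²
S(O) = 8 (S(O) = 8*1² = 8*1 = 8)
Y(R, b) = -1/(3*(R + b)) (Y(R, b) = -1/(3*(b + R)) = -1/(3*(R + b)))
S(-9)*(-60 + Y(-3, -3 - 3)) = 8*(-60 - 1/(3*(-3) + 3*(-3 - 3))) = 8*(-60 - 1/(-9 + 3*(-6))) = 8*(-60 - 1/(-9 - 18)) = 8*(-60 - 1/(-27)) = 8*(-60 - 1*(-1/27)) = 8*(-60 + 1/27) = 8*(-1619/27) = -12952/27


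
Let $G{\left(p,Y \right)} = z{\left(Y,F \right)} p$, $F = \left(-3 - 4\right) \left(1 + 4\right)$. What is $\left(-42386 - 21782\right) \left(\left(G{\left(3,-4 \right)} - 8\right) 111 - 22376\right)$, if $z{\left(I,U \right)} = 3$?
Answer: $1428700520$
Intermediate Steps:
$F = -35$ ($F = \left(-7\right) 5 = -35$)
$G{\left(p,Y \right)} = 3 p$
$\left(-42386 - 21782\right) \left(\left(G{\left(3,-4 \right)} - 8\right) 111 - 22376\right) = \left(-42386 - 21782\right) \left(\left(3 \cdot 3 - 8\right) 111 - 22376\right) = - 64168 \left(\left(9 - 8\right) 111 - 22376\right) = - 64168 \left(1 \cdot 111 - 22376\right) = - 64168 \left(111 - 22376\right) = \left(-64168\right) \left(-22265\right) = 1428700520$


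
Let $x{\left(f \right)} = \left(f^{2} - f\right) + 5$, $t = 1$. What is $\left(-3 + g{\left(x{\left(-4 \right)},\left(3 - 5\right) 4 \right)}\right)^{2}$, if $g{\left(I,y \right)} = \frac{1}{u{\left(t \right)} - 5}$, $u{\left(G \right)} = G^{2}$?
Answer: $\frac{169}{16} \approx 10.563$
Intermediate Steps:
$x{\left(f \right)} = 5 + f^{2} - f$
$g{\left(I,y \right)} = - \frac{1}{4}$ ($g{\left(I,y \right)} = \frac{1}{1^{2} - 5} = \frac{1}{1 - 5} = \frac{1}{-4} = - \frac{1}{4}$)
$\left(-3 + g{\left(x{\left(-4 \right)},\left(3 - 5\right) 4 \right)}\right)^{2} = \left(-3 - \frac{1}{4}\right)^{2} = \left(- \frac{13}{4}\right)^{2} = \frac{169}{16}$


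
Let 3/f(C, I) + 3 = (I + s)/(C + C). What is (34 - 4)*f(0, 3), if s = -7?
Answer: 0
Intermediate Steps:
f(C, I) = 3/(-3 + (-7 + I)/(2*C)) (f(C, I) = 3/(-3 + (I - 7)/(C + C)) = 3/(-3 + (-7 + I)/((2*C))) = 3/(-3 + (-7 + I)*(1/(2*C))) = 3/(-3 + (-7 + I)/(2*C)))
(34 - 4)*f(0, 3) = (34 - 4)*(-6*0/(7 - 1*3 + 6*0)) = 30*(-6*0/(7 - 3 + 0)) = 30*(-6*0/4) = 30*(-6*0*1/4) = 30*0 = 0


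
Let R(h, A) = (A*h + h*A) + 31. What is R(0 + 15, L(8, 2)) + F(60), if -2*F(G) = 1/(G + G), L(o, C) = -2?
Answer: -6961/240 ≈ -29.004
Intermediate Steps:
R(h, A) = 31 + 2*A*h (R(h, A) = (A*h + A*h) + 31 = 2*A*h + 31 = 31 + 2*A*h)
F(G) = -1/(4*G) (F(G) = -1/(2*(G + G)) = -1/(2*G)/2 = -1/(4*G))
R(0 + 15, L(8, 2)) + F(60) = (31 + 2*(-2)*(0 + 15)) - ¼/60 = (31 + 2*(-2)*15) - ¼*1/60 = (31 - 60) - 1/240 = -29 - 1/240 = -6961/240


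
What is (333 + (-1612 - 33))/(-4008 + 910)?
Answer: 656/1549 ≈ 0.42350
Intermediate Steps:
(333 + (-1612 - 33))/(-4008 + 910) = (333 - 1645)/(-3098) = -1312*(-1/3098) = 656/1549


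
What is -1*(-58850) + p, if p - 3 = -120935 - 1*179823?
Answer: -241905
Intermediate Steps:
p = -300755 (p = 3 + (-120935 - 1*179823) = 3 + (-120935 - 179823) = 3 - 300758 = -300755)
-1*(-58850) + p = -1*(-58850) - 300755 = 58850 - 300755 = -241905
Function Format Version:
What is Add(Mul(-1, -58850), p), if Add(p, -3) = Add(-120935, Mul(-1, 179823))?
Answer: -241905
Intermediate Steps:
p = -300755 (p = Add(3, Add(-120935, Mul(-1, 179823))) = Add(3, Add(-120935, -179823)) = Add(3, -300758) = -300755)
Add(Mul(-1, -58850), p) = Add(Mul(-1, -58850), -300755) = Add(58850, -300755) = -241905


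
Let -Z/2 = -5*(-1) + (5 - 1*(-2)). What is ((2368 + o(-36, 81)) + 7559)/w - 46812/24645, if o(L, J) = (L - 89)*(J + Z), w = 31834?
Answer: -236859653/130758155 ≈ -1.8114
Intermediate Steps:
Z = -24 (Z = -2*(-5*(-1) + (5 - 1*(-2))) = -2*(5 + (5 + 2)) = -2*(5 + 7) = -2*12 = -24)
o(L, J) = (-89 + L)*(-24 + J) (o(L, J) = (L - 89)*(J - 24) = (-89 + L)*(-24 + J))
((2368 + o(-36, 81)) + 7559)/w - 46812/24645 = ((2368 + (2136 - 89*81 - 24*(-36) + 81*(-36))) + 7559)/31834 - 46812/24645 = ((2368 + (2136 - 7209 + 864 - 2916)) + 7559)*(1/31834) - 46812*1/24645 = ((2368 - 7125) + 7559)*(1/31834) - 15604/8215 = (-4757 + 7559)*(1/31834) - 15604/8215 = 2802*(1/31834) - 15604/8215 = 1401/15917 - 15604/8215 = -236859653/130758155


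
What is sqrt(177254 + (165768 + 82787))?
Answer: sqrt(425809) ≈ 652.54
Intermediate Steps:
sqrt(177254 + (165768 + 82787)) = sqrt(177254 + 248555) = sqrt(425809)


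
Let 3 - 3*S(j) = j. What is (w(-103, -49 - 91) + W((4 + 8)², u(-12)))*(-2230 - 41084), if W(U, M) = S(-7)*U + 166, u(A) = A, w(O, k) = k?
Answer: -21916884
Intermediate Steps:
S(j) = 1 - j/3
W(U, M) = 166 + 10*U/3 (W(U, M) = (1 - ⅓*(-7))*U + 166 = (1 + 7/3)*U + 166 = 10*U/3 + 166 = 166 + 10*U/3)
(w(-103, -49 - 91) + W((4 + 8)², u(-12)))*(-2230 - 41084) = ((-49 - 91) + (166 + 10*(4 + 8)²/3))*(-2230 - 41084) = (-140 + (166 + (10/3)*12²))*(-43314) = (-140 + (166 + (10/3)*144))*(-43314) = (-140 + (166 + 480))*(-43314) = (-140 + 646)*(-43314) = 506*(-43314) = -21916884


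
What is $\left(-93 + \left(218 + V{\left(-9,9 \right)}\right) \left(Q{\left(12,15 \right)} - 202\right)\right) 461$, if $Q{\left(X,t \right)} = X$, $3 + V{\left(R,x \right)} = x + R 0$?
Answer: $-19663033$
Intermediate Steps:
$V{\left(R,x \right)} = -3 + x$ ($V{\left(R,x \right)} = -3 + \left(x + R 0\right) = -3 + \left(x + 0\right) = -3 + x$)
$\left(-93 + \left(218 + V{\left(-9,9 \right)}\right) \left(Q{\left(12,15 \right)} - 202\right)\right) 461 = \left(-93 + \left(218 + \left(-3 + 9\right)\right) \left(12 - 202\right)\right) 461 = \left(-93 + \left(218 + 6\right) \left(-190\right)\right) 461 = \left(-93 + 224 \left(-190\right)\right) 461 = \left(-93 - 42560\right) 461 = \left(-42653\right) 461 = -19663033$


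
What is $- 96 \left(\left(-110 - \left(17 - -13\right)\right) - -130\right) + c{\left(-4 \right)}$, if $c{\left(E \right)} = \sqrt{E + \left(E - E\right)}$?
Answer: $960 + 2 i \approx 960.0 + 2.0 i$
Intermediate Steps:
$c{\left(E \right)} = \sqrt{E}$ ($c{\left(E \right)} = \sqrt{E + 0} = \sqrt{E}$)
$- 96 \left(\left(-110 - \left(17 - -13\right)\right) - -130\right) + c{\left(-4 \right)} = - 96 \left(\left(-110 - \left(17 - -13\right)\right) - -130\right) + \sqrt{-4} = - 96 \left(\left(-110 - \left(17 + 13\right)\right) + 130\right) + 2 i = - 96 \left(\left(-110 - 30\right) + 130\right) + 2 i = - 96 \left(-140 + 130\right) + 2 i = \left(-96\right) \left(-10\right) + 2 i = 960 + 2 i$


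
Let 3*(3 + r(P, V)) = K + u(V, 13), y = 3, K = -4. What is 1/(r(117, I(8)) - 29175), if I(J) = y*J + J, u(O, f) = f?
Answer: -1/29175 ≈ -3.4276e-5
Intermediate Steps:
I(J) = 4*J (I(J) = 3*J + J = 4*J)
r(P, V) = 0 (r(P, V) = -3 + (-4 + 13)/3 = -3 + (⅓)*9 = -3 + 3 = 0)
1/(r(117, I(8)) - 29175) = 1/(0 - 29175) = 1/(-29175) = -1/29175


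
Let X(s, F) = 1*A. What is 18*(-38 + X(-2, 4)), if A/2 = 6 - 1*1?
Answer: -504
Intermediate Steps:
A = 10 (A = 2*(6 - 1*1) = 2*(6 - 1) = 2*5 = 10)
X(s, F) = 10 (X(s, F) = 1*10 = 10)
18*(-38 + X(-2, 4)) = 18*(-38 + 10) = 18*(-28) = -504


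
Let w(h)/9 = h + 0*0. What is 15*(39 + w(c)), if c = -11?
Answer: -900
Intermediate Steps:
w(h) = 9*h (w(h) = 9*(h + 0*0) = 9*(h + 0) = 9*h)
15*(39 + w(c)) = 15*(39 + 9*(-11)) = 15*(39 - 99) = 15*(-60) = -900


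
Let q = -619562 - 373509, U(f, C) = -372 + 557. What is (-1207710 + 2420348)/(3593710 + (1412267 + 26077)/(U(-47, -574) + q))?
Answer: 100334274439/297345242393 ≈ 0.33743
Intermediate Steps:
U(f, C) = 185
q = -993071
(-1207710 + 2420348)/(3593710 + (1412267 + 26077)/(U(-47, -574) + q)) = (-1207710 + 2420348)/(3593710 + (1412267 + 26077)/(185 - 993071)) = 1212638/(3593710 + 1438344/(-992886)) = 1212638/(3593710 + 1438344*(-1/992886)) = 1212638/(3593710 - 239724/165481) = 1212638/(594690484786/165481) = 1212638*(165481/594690484786) = 100334274439/297345242393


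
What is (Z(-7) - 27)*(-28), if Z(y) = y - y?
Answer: 756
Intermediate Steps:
Z(y) = 0
(Z(-7) - 27)*(-28) = (0 - 27)*(-28) = -27*(-28) = 756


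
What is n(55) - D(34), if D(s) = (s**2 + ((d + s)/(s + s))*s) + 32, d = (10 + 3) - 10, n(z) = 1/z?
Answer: -132713/110 ≈ -1206.5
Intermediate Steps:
d = 3 (d = 13 - 10 = 3)
D(s) = 67/2 + s**2 + s/2 (D(s) = (s**2 + ((3 + s)/(s + s))*s) + 32 = (s**2 + ((3 + s)/((2*s)))*s) + 32 = (s**2 + ((3 + s)*(1/(2*s)))*s) + 32 = (s**2 + ((3 + s)/(2*s))*s) + 32 = (s**2 + (3/2 + s/2)) + 32 = (3/2 + s**2 + s/2) + 32 = 67/2 + s**2 + s/2)
n(55) - D(34) = 1/55 - (67/2 + 34**2 + (1/2)*34) = 1/55 - (67/2 + 1156 + 17) = 1/55 - 1*2413/2 = 1/55 - 2413/2 = -132713/110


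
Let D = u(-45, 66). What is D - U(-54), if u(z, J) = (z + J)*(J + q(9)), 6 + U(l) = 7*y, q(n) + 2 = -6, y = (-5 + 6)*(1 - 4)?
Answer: 1245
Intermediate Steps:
y = -3 (y = 1*(-3) = -3)
q(n) = -8 (q(n) = -2 - 6 = -8)
U(l) = -27 (U(l) = -6 + 7*(-3) = -6 - 21 = -27)
u(z, J) = (-8 + J)*(J + z) (u(z, J) = (z + J)*(J - 8) = (J + z)*(-8 + J) = (-8 + J)*(J + z))
D = 1218 (D = 66² - 8*66 - 8*(-45) + 66*(-45) = 4356 - 528 + 360 - 2970 = 1218)
D - U(-54) = 1218 - 1*(-27) = 1218 + 27 = 1245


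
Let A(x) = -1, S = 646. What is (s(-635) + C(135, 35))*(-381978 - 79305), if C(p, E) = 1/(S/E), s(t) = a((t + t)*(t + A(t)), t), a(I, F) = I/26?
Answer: -120345973921245/8398 ≈ -1.4330e+10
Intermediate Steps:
a(I, F) = I/26 (a(I, F) = I*(1/26) = I/26)
s(t) = t*(-1 + t)/13 (s(t) = ((t + t)*(t - 1))/26 = ((2*t)*(-1 + t))/26 = (2*t*(-1 + t))/26 = t*(-1 + t)/13)
C(p, E) = E/646 (C(p, E) = 1/(646/E) = E/646)
(s(-635) + C(135, 35))*(-381978 - 79305) = ((1/13)*(-635)*(-1 - 635) + (1/646)*35)*(-381978 - 79305) = ((1/13)*(-635)*(-636) + 35/646)*(-461283) = (403860/13 + 35/646)*(-461283) = (260894015/8398)*(-461283) = -120345973921245/8398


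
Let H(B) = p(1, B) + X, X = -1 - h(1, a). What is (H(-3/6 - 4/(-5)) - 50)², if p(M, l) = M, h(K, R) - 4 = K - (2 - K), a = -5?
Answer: 2916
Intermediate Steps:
h(K, R) = 2 + 2*K (h(K, R) = 4 + (K - (2 - K)) = 4 + (K + (-2 + K)) = 4 + (-2 + 2*K) = 2 + 2*K)
X = -5 (X = -1 - (2 + 2*1) = -1 - (2 + 2) = -1 - 1*4 = -1 - 4 = -5)
H(B) = -4 (H(B) = 1 - 5 = -4)
(H(-3/6 - 4/(-5)) - 50)² = (-4 - 50)² = (-54)² = 2916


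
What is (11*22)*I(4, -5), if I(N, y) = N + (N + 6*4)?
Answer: 7744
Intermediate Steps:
I(N, y) = 24 + 2*N (I(N, y) = N + (N + 24) = N + (24 + N) = 24 + 2*N)
(11*22)*I(4, -5) = (11*22)*(24 + 2*4) = 242*(24 + 8) = 242*32 = 7744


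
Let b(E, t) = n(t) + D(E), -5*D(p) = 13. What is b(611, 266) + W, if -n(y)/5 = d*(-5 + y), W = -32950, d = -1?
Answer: -158238/5 ≈ -31648.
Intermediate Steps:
D(p) = -13/5 (D(p) = -⅕*13 = -13/5)
n(y) = -25 + 5*y (n(y) = -(-5)*(-5 + y) = -5*(5 - y) = -25 + 5*y)
b(E, t) = -138/5 + 5*t (b(E, t) = (-25 + 5*t) - 13/5 = -138/5 + 5*t)
b(611, 266) + W = (-138/5 + 5*266) - 32950 = (-138/5 + 1330) - 32950 = 6512/5 - 32950 = -158238/5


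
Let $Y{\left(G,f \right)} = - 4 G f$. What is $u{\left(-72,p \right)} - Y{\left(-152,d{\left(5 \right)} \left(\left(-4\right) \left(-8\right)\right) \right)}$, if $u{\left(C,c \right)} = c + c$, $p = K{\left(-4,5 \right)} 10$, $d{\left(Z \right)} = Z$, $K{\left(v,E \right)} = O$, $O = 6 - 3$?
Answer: $-97220$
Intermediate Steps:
$O = 3$ ($O = 6 - 3 = 3$)
$K{\left(v,E \right)} = 3$
$p = 30$ ($p = 3 \cdot 10 = 30$)
$u{\left(C,c \right)} = 2 c$
$Y{\left(G,f \right)} = - 4 G f$
$u{\left(-72,p \right)} - Y{\left(-152,d{\left(5 \right)} \left(\left(-4\right) \left(-8\right)\right) \right)} = 2 \cdot 30 - \left(-4\right) \left(-152\right) 5 \left(\left(-4\right) \left(-8\right)\right) = 60 - \left(-4\right) \left(-152\right) 5 \cdot 32 = 60 - \left(-4\right) \left(-152\right) 160 = 60 - 97280 = -97220$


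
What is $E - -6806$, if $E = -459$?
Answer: $6347$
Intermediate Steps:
$E - -6806 = -459 - -6806 = -459 + 6806 = 6347$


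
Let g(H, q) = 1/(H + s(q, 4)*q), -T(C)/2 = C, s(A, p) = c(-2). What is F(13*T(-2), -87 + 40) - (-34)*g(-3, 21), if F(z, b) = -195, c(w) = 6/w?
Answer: -6452/33 ≈ -195.52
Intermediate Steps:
s(A, p) = -3 (s(A, p) = 6/(-2) = 6*(-1/2) = -3)
T(C) = -2*C
g(H, q) = 1/(H - 3*q)
F(13*T(-2), -87 + 40) - (-34)*g(-3, 21) = -195 - (-34)/(-3 - 3*21) = -195 - (-34)/(-3 - 63) = -195 - (-34)/(-66) = -195 - (-34)*(-1)/66 = -195 - 1*17/33 = -195 - 17/33 = -6452/33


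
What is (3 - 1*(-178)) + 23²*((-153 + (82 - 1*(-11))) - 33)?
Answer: -49016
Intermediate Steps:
(3 - 1*(-178)) + 23²*((-153 + (82 - 1*(-11))) - 33) = (3 + 178) + 529*((-153 + (82 + 11)) - 33) = 181 + 529*((-153 + 93) - 33) = 181 + 529*(-60 - 33) = 181 + 529*(-93) = 181 - 49197 = -49016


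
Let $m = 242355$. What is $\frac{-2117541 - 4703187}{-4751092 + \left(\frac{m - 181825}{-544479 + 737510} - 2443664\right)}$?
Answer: $\frac{658305973284}{694405442453} \approx 0.94801$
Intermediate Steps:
$\frac{-2117541 - 4703187}{-4751092 + \left(\frac{m - 181825}{-544479 + 737510} - 2443664\right)} = \frac{-2117541 - 4703187}{-4751092 - \left(2443664 - \frac{242355 - 181825}{-544479 + 737510}\right)} = - \frac{6820728}{-4751092 - \left(2443664 - \frac{60530}{193031}\right)} = - \frac{6820728}{-4751092 + \left(60530 \cdot \frac{1}{193031} - 2443664\right)} = - \frac{6820728}{-4751092 + \left(\frac{60530}{193031} - 2443664\right)} = - \frac{6820728}{-4751092 - \frac{471702845054}{193031}} = - \frac{6820728}{- \frac{1388810884906}{193031}} = \left(-6820728\right) \left(- \frac{193031}{1388810884906}\right) = \frac{658305973284}{694405442453}$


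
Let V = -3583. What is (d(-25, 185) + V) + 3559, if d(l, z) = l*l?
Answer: 601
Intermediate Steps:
d(l, z) = l**2
(d(-25, 185) + V) + 3559 = ((-25)**2 - 3583) + 3559 = (625 - 3583) + 3559 = -2958 + 3559 = 601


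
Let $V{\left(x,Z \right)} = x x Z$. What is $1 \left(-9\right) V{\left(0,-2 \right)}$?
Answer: $0$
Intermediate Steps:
$V{\left(x,Z \right)} = Z x^{2}$ ($V{\left(x,Z \right)} = x^{2} Z = Z x^{2}$)
$1 \left(-9\right) V{\left(0,-2 \right)} = 1 \left(-9\right) \left(- 2 \cdot 0^{2}\right) = - 9 \left(\left(-2\right) 0\right) = \left(-9\right) 0 = 0$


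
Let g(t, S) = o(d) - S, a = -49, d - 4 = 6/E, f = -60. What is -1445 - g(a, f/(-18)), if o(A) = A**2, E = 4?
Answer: -17663/12 ≈ -1471.9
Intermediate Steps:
d = 11/2 (d = 4 + 6/4 = 4 + 6*(1/4) = 4 + 3/2 = 11/2 ≈ 5.5000)
g(t, S) = 121/4 - S (g(t, S) = (11/2)**2 - S = 121/4 - S)
-1445 - g(a, f/(-18)) = -1445 - (121/4 - (-60)/(-18)) = -1445 - (121/4 - (-60)*(-1)/18) = -1445 - (121/4 - 1*10/3) = -1445 - (121/4 - 10/3) = -1445 - 1*323/12 = -1445 - 323/12 = -17663/12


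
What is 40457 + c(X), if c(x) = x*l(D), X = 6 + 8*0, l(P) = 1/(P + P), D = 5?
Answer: 202288/5 ≈ 40458.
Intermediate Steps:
l(P) = 1/(2*P)
X = 6 (X = 6 + 0 = 6)
c(x) = x/10 (c(x) = x*((½)/5) = x*((½)*(⅕)) = x*(⅒) = x/10)
40457 + c(X) = 40457 + (⅒)*6 = 40457 + ⅗ = 202288/5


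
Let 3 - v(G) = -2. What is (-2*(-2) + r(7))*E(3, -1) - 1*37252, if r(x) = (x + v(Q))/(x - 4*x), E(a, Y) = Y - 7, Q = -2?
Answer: -260956/7 ≈ -37279.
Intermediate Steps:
v(G) = 5 (v(G) = 3 - 1*(-2) = 3 + 2 = 5)
E(a, Y) = -7 + Y
r(x) = -(5 + x)/(3*x) (r(x) = (x + 5)/(x - 4*x) = (5 + x)/((-3*x)) = (5 + x)*(-1/(3*x)) = -(5 + x)/(3*x))
(-2*(-2) + r(7))*E(3, -1) - 1*37252 = (-2*(-2) + (⅓)*(-5 - 1*7)/7)*(-7 - 1) - 1*37252 = (4 + (⅓)*(⅐)*(-5 - 7))*(-8) - 37252 = (4 + (⅓)*(⅐)*(-12))*(-8) - 37252 = (4 - 4/7)*(-8) - 37252 = (24/7)*(-8) - 37252 = -192/7 - 37252 = -260956/7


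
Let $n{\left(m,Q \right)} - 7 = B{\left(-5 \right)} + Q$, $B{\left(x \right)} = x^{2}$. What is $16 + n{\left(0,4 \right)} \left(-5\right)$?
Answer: $-164$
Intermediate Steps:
$n{\left(m,Q \right)} = 32 + Q$ ($n{\left(m,Q \right)} = 7 + \left(\left(-5\right)^{2} + Q\right) = 7 + \left(25 + Q\right) = 32 + Q$)
$16 + n{\left(0,4 \right)} \left(-5\right) = 16 + \left(32 + 4\right) \left(-5\right) = 16 + 36 \left(-5\right) = 16 - 180 = -164$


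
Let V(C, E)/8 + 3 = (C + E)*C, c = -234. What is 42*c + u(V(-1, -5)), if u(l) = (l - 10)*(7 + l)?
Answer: -9394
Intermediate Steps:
V(C, E) = -24 + 8*C*(C + E) (V(C, E) = -24 + 8*((C + E)*C) = -24 + 8*(C*(C + E)) = -24 + 8*C*(C + E))
u(l) = (-10 + l)*(7 + l)
42*c + u(V(-1, -5)) = 42*(-234) + (-70 + (-24 + 8*(-1)² + 8*(-1)*(-5))² - 3*(-24 + 8*(-1)² + 8*(-1)*(-5))) = -9828 + (-70 + (-24 + 8*1 + 40)² - 3*(-24 + 8*1 + 40)) = -9828 + (-70 + (-24 + 8 + 40)² - 3*(-24 + 8 + 40)) = -9828 + (-70 + 24² - 3*24) = -9828 + (-70 + 576 - 72) = -9828 + 434 = -9394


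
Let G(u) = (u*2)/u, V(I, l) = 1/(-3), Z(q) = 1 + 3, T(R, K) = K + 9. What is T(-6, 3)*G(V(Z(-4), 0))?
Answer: 24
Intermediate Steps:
T(R, K) = 9 + K
Z(q) = 4
V(I, l) = -⅓
G(u) = 2 (G(u) = (2*u)/u = 2)
T(-6, 3)*G(V(Z(-4), 0)) = (9 + 3)*2 = 12*2 = 24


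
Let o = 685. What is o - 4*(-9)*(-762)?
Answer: -26747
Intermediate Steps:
o - 4*(-9)*(-762) = 685 - 4*(-9)*(-762) = 685 + 36*(-762) = 685 - 27432 = -26747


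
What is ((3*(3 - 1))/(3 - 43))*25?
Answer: -15/4 ≈ -3.7500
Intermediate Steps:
((3*(3 - 1))/(3 - 43))*25 = ((3*2)/(-40))*25 = -1/40*6*25 = -3/20*25 = -15/4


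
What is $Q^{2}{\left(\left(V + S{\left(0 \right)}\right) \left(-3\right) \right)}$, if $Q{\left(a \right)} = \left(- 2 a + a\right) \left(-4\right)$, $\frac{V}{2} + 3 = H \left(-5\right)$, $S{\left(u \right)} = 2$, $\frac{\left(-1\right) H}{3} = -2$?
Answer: $589824$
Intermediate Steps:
$H = 6$ ($H = \left(-3\right) \left(-2\right) = 6$)
$V = -66$ ($V = -6 + 2 \cdot 6 \left(-5\right) = -6 + 2 \left(-30\right) = -6 - 60 = -66$)
$Q{\left(a \right)} = 4 a$ ($Q{\left(a \right)} = - a \left(-4\right) = 4 a$)
$Q^{2}{\left(\left(V + S{\left(0 \right)}\right) \left(-3\right) \right)} = \left(4 \left(-66 + 2\right) \left(-3\right)\right)^{2} = \left(4 \left(\left(-64\right) \left(-3\right)\right)\right)^{2} = \left(4 \cdot 192\right)^{2} = 768^{2} = 589824$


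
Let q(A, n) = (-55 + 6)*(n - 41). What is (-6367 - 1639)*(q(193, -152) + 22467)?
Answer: -255583544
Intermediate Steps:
q(A, n) = 2009 - 49*n (q(A, n) = -49*(-41 + n) = 2009 - 49*n)
(-6367 - 1639)*(q(193, -152) + 22467) = (-6367 - 1639)*((2009 - 49*(-152)) + 22467) = -8006*((2009 + 7448) + 22467) = -8006*(9457 + 22467) = -8006*31924 = -255583544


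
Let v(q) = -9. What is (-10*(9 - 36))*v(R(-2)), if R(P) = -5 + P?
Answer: -2430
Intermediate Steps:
(-10*(9 - 36))*v(R(-2)) = -10*(9 - 36)*(-9) = -10*(-27)*(-9) = 270*(-9) = -2430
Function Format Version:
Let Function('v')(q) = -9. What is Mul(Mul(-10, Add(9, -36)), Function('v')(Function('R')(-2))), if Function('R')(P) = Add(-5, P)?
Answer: -2430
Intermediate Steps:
Mul(Mul(-10, Add(9, -36)), Function('v')(Function('R')(-2))) = Mul(Mul(-10, Add(9, -36)), -9) = Mul(Mul(-10, -27), -9) = Mul(270, -9) = -2430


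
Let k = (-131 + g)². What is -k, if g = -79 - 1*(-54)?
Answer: -24336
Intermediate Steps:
g = -25 (g = -79 + 54 = -25)
k = 24336 (k = (-131 - 25)² = (-156)² = 24336)
-k = -1*24336 = -24336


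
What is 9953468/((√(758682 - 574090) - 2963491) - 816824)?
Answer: -37627244382420/14290781314633 - 39813872*√11537/14290781314633 ≈ -2.6333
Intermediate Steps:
9953468/((√(758682 - 574090) - 2963491) - 816824) = 9953468/((√184592 - 2963491) - 816824) = 9953468/((4*√11537 - 2963491) - 816824) = 9953468/((-2963491 + 4*√11537) - 816824) = 9953468/(-3780315 + 4*√11537)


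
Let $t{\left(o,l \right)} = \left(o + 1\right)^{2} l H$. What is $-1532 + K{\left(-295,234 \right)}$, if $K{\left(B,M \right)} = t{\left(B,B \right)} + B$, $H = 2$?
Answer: $-50999067$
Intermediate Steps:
$t{\left(o,l \right)} = 2 l \left(1 + o\right)^{2}$ ($t{\left(o,l \right)} = \left(o + 1\right)^{2} l 2 = \left(1 + o\right)^{2} l 2 = l \left(1 + o\right)^{2} \cdot 2 = 2 l \left(1 + o\right)^{2}$)
$K{\left(B,M \right)} = B + 2 B \left(1 + B\right)^{2}$ ($K{\left(B,M \right)} = 2 B \left(1 + B\right)^{2} + B = B + 2 B \left(1 + B\right)^{2}$)
$-1532 + K{\left(-295,234 \right)} = -1532 - 295 \left(1 + 2 \left(1 - 295\right)^{2}\right) = -1532 - 295 \left(1 + 2 \left(-294\right)^{2}\right) = -1532 - 295 \left(1 + 2 \cdot 86436\right) = -1532 - 295 \left(1 + 172872\right) = -1532 - 50997535 = -50999067$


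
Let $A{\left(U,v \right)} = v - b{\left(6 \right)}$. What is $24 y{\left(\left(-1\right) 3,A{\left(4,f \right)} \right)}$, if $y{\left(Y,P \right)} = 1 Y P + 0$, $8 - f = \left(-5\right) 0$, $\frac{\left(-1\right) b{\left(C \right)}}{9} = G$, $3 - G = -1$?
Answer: $-3168$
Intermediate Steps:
$G = 4$ ($G = 3 - -1 = 3 + 1 = 4$)
$b{\left(C \right)} = -36$ ($b{\left(C \right)} = \left(-9\right) 4 = -36$)
$f = 8$ ($f = 8 - \left(-5\right) 0 = 8 - 0 = 8 + 0 = 8$)
$A{\left(U,v \right)} = 36 + v$ ($A{\left(U,v \right)} = v - -36 = v + 36 = 36 + v$)
$y{\left(Y,P \right)} = P Y$ ($y{\left(Y,P \right)} = Y P + 0 = P Y + 0 = P Y$)
$24 y{\left(\left(-1\right) 3,A{\left(4,f \right)} \right)} = 24 \left(36 + 8\right) \left(\left(-1\right) 3\right) = 24 \cdot 44 \left(-3\right) = 24 \left(-132\right) = -3168$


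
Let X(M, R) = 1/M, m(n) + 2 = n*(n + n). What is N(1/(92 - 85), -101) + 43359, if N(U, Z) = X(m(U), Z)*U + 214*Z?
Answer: 2087513/96 ≈ 21745.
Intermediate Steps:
m(n) = -2 + 2*n² (m(n) = -2 + n*(n + n) = -2 + n*(2*n) = -2 + 2*n²)
X(M, R) = 1/M
N(U, Z) = 214*Z + U/(-2 + 2*U²) (N(U, Z) = U/(-2 + 2*U²) + 214*Z = 214*Z + U/(-2 + 2*U²))
N(1/(92 - 85), -101) + 43359 = (1/(92 - 85) + 428*(-101)*(-1 + (1/(92 - 85))²))/(2*(-1 + (1/(92 - 85))²)) + 43359 = (1/7 + 428*(-101)*(-1 + (1/7)²))/(2*(-1 + (1/7)²)) + 43359 = (⅐ + 428*(-101)*(-1 + (⅐)²))/(2*(-1 + (⅐)²)) + 43359 = (⅐ + 428*(-101)*(-1 + 1/49))/(2*(-1 + 1/49)) + 43359 = (⅐ + 428*(-101)*(-48/49))/(2*(-48/49)) + 43359 = (½)*(-49/48)*(⅐ + 2074944/49) + 43359 = (½)*(-49/48)*(2074951/49) + 43359 = -2074951/96 + 43359 = 2087513/96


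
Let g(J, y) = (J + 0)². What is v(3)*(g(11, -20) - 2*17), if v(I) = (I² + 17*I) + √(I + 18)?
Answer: 5220 + 87*√21 ≈ 5618.7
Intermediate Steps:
g(J, y) = J²
v(I) = I² + √(18 + I) + 17*I (v(I) = (I² + 17*I) + √(18 + I) = I² + √(18 + I) + 17*I)
v(3)*(g(11, -20) - 2*17) = (3² + √(18 + 3) + 17*3)*(11² - 2*17) = (9 + √21 + 51)*(121 - 34) = (60 + √21)*87 = 5220 + 87*√21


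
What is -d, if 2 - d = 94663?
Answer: 94661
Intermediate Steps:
d = -94661 (d = 2 - 1*94663 = 2 - 94663 = -94661)
-d = -1*(-94661) = 94661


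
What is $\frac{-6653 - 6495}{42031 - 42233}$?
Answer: $\frac{6574}{101} \approx 65.089$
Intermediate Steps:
$\frac{-6653 - 6495}{42031 - 42233} = \frac{-6653 + \left(-23500 + 17005\right)}{-202} = \left(-6653 - 6495\right) \left(- \frac{1}{202}\right) = \left(-13148\right) \left(- \frac{1}{202}\right) = \frac{6574}{101}$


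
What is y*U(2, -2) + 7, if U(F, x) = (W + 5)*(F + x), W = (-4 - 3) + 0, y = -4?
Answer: 7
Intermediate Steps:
W = -7 (W = -7 + 0 = -7)
U(F, x) = -2*F - 2*x (U(F, x) = (-7 + 5)*(F + x) = -2*(F + x) = -2*F - 2*x)
y*U(2, -2) + 7 = -4*(-2*2 - 2*(-2)) + 7 = -4*(-4 + 4) + 7 = -4*0 + 7 = 0 + 7 = 7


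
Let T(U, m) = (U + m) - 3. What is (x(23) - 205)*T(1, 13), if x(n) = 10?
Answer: -2145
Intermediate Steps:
T(U, m) = -3 + U + m
(x(23) - 205)*T(1, 13) = (10 - 205)*(-3 + 1 + 13) = -195*11 = -2145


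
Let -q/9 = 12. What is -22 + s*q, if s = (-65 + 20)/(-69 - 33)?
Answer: -1184/17 ≈ -69.647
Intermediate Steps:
q = -108 (q = -9*12 = -108)
s = 15/34 (s = -45/(-102) = -45*(-1/102) = 15/34 ≈ 0.44118)
-22 + s*q = -22 + (15/34)*(-108) = -22 - 810/17 = -1184/17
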